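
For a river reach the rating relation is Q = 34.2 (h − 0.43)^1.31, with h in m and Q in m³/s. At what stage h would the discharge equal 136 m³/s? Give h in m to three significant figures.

h − h₀ = (Q/C)^(1/b) = (136/34.2)^(1/1.31) = 2.868 m
h = 0.43 + 2.868 = 3.298 m

3.30 m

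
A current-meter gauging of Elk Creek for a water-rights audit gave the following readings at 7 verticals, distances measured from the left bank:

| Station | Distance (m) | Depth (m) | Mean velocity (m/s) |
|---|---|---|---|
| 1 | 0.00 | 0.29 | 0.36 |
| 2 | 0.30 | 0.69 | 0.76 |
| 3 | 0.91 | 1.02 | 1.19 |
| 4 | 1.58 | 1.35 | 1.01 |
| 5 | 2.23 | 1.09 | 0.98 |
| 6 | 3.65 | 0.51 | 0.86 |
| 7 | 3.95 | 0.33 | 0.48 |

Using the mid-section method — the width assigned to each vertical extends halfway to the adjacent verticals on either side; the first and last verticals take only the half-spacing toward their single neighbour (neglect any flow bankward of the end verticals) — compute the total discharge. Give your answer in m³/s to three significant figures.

3.44 m³/s

w_1 = (0.30 − 0.00)/2 = 0.15 m; q_1 = 0.36 × 0.29 × 0.15 = 0.01566 m³/s
w_2 = (0.91 − 0.00)/2 = 0.455 m; q_2 = 0.76 × 0.69 × 0.455 = 0.2386 m³/s
w_3 = (1.58 − 0.30)/2 = 0.64 m; q_3 = 1.19 × 1.02 × 0.64 = 0.7768 m³/s
w_4 = (2.23 − 0.91)/2 = 0.66 m; q_4 = 1.01 × 1.35 × 0.66 = 0.8999 m³/s
w_5 = (3.65 − 1.58)/2 = 1.035 m; q_5 = 0.98 × 1.09 × 1.035 = 1.106 m³/s
w_6 = (3.95 − 2.23)/2 = 0.86 m; q_6 = 0.86 × 0.51 × 0.86 = 0.3772 m³/s
w_7 = (3.95 − 3.65)/2 = 0.15 m; q_7 = 0.48 × 0.33 × 0.15 = 0.02376 m³/s
Q = Σ qᵢ = 3.438 m³/s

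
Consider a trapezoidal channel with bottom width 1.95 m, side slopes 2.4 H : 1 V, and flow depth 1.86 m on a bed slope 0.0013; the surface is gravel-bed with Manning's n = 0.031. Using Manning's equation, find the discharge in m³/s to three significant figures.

14.1 m³/s

A = (b + z·y)·y = (1.95 + 2.4×1.86)×1.86 = 11.93 m²
P = b + 2y√(1+z²) = 1.95 + 2×1.86×√(1+2.4²) = 11.62 m
R = A/P = 11.93/11.62 = 1.027 m
Q = (1/n)·A·R^(2/3)·S^(1/2) = (1/0.031) × 11.93 × 1.027^(2/3) × 0.0013^(1/2) = 14.12 m³/s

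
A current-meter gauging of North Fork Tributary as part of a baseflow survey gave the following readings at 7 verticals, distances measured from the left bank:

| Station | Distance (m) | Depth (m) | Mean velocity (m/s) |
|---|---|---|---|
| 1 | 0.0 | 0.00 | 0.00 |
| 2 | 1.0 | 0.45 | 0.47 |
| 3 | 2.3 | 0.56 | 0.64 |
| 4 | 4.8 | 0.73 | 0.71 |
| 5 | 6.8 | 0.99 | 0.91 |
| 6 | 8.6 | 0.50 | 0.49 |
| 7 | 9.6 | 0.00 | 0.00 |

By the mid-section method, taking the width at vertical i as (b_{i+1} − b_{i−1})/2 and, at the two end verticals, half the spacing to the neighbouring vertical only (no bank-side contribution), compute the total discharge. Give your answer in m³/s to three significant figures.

4.15 m³/s

w_2 = (2.3 − 0.0)/2 = 1.15 m; q_2 = 0.47 × 0.45 × 1.15 = 0.2432 m³/s
w_3 = (4.8 − 1.0)/2 = 1.9 m; q_3 = 0.64 × 0.56 × 1.9 = 0.6810 m³/s
w_4 = (6.8 − 2.3)/2 = 2.25 m; q_4 = 0.71 × 0.73 × 2.25 = 1.166 m³/s
w_5 = (8.6 − 4.8)/2 = 1.9 m; q_5 = 0.91 × 0.99 × 1.9 = 1.712 m³/s
w_6 = (9.6 − 6.8)/2 = 1.4 m; q_6 = 0.49 × 0.50 × 1.4 = 0.3430 m³/s
Stations 1, 7 contribute zero (depth or velocity is 0).
Q = Σ qᵢ = 4.145 m³/s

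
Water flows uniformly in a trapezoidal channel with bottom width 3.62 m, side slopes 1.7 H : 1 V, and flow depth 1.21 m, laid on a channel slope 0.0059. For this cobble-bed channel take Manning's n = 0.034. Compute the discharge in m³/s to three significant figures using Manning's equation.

A = (b + z·y)·y = (3.62 + 1.7×1.21)×1.21 = 6.869 m²
P = b + 2y√(1+z²) = 3.62 + 2×1.21×√(1+1.7²) = 8.393 m
R = A/P = 6.869/8.393 = 0.8184 m
Q = (1/n)·A·R^(2/3)·S^(1/2) = (1/0.034) × 6.869 × 0.8184^(2/3) × 0.0059^(1/2) = 13.58 m³/s

13.6 m³/s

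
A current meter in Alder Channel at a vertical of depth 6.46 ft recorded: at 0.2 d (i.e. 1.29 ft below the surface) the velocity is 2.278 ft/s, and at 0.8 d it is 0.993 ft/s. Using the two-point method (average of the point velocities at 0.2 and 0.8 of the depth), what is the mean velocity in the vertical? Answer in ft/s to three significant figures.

1.64 ft/s

v̄ = (2.278 + 0.993) / 2 = 1.636 ft/s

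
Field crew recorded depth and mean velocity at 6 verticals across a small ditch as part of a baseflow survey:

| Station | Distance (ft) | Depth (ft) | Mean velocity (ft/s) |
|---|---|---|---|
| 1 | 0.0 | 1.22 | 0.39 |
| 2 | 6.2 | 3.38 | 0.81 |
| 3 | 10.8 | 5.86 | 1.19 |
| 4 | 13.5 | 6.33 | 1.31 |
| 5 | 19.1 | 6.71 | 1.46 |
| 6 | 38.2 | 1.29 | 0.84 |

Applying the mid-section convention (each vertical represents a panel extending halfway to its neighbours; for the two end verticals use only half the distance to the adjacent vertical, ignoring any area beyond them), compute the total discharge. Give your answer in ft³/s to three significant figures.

207 ft³/s

w_1 = (6.2 − 0.0)/2 = 3.1 ft; q_1 = 0.39 × 1.22 × 3.1 = 1.475 ft³/s
w_2 = (10.8 − 0.0)/2 = 5.4 ft; q_2 = 0.81 × 3.38 × 5.4 = 14.78 ft³/s
w_3 = (13.5 − 6.2)/2 = 3.65 ft; q_3 = 1.19 × 5.86 × 3.65 = 25.45 ft³/s
w_4 = (19.1 − 10.8)/2 = 4.15 ft; q_4 = 1.31 × 6.33 × 4.15 = 34.41 ft³/s
w_5 = (38.2 − 13.5)/2 = 12.35 ft; q_5 = 1.46 × 6.71 × 12.35 = 121.0 ft³/s
w_6 = (38.2 − 19.1)/2 = 9.55 ft; q_6 = 0.84 × 1.29 × 9.55 = 10.35 ft³/s
Q = Σ qᵢ = 207.5 ft³/s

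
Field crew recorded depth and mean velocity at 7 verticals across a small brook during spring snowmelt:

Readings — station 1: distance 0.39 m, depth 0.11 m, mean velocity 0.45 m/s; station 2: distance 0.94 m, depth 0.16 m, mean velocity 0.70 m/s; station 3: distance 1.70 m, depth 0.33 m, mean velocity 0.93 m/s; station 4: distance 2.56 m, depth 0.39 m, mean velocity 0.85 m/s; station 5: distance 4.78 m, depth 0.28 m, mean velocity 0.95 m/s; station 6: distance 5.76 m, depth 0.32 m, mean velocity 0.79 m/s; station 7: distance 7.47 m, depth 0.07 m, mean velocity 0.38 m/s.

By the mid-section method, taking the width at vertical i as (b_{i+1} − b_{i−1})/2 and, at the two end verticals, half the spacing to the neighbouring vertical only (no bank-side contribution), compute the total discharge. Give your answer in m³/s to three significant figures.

1.63 m³/s

w_1 = (0.94 − 0.39)/2 = 0.275 m; q_1 = 0.45 × 0.11 × 0.275 = 0.01361 m³/s
w_2 = (1.70 − 0.39)/2 = 0.655 m; q_2 = 0.70 × 0.16 × 0.655 = 0.07336 m³/s
w_3 = (2.56 − 0.94)/2 = 0.81 m; q_3 = 0.93 × 0.33 × 0.81 = 0.2486 m³/s
w_4 = (4.78 − 1.70)/2 = 1.54 m; q_4 = 0.85 × 0.39 × 1.54 = 0.5105 m³/s
w_5 = (5.76 − 2.56)/2 = 1.6 m; q_5 = 0.95 × 0.28 × 1.6 = 0.4256 m³/s
w_6 = (7.47 − 4.78)/2 = 1.345 m; q_6 = 0.79 × 0.32 × 1.345 = 0.3400 m³/s
w_7 = (7.47 − 5.76)/2 = 0.855 m; q_7 = 0.38 × 0.07 × 0.855 = 0.02274 m³/s
Q = Σ qᵢ = 1.634 m³/s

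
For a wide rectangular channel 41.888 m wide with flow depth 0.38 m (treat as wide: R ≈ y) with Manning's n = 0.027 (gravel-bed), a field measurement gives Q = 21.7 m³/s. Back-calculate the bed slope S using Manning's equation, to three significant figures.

0.00492

A = b·y = 41.888 × 0.38 = 15.92 m²
Wide channel: R ≈ y = 0.38 m
S = (Q·n / (1·A·R^(2/3)))² = (21.7×0.027 / (1×15.92×0.5246))² = 0.004923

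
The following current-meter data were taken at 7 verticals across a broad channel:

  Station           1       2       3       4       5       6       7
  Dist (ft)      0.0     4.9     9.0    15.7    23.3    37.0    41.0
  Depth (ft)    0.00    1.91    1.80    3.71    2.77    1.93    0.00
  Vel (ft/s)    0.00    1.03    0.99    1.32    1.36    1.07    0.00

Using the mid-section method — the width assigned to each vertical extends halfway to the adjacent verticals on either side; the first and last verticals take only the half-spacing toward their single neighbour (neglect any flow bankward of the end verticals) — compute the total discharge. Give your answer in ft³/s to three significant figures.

112 ft³/s

w_2 = (9.0 − 0.0)/2 = 4.5 ft; q_2 = 1.03 × 1.91 × 4.5 = 8.853 ft³/s
w_3 = (15.7 − 4.9)/2 = 5.4 ft; q_3 = 0.99 × 1.80 × 5.4 = 9.623 ft³/s
w_4 = (23.3 − 9.0)/2 = 7.15 ft; q_4 = 1.32 × 3.71 × 7.15 = 35.01 ft³/s
w_5 = (37.0 − 15.7)/2 = 10.65 ft; q_5 = 1.36 × 2.77 × 10.65 = 40.12 ft³/s
w_6 = (41.0 − 23.3)/2 = 8.85 ft; q_6 = 1.07 × 1.93 × 8.85 = 18.28 ft³/s
Stations 1, 7 contribute zero (depth or velocity is 0).
Q = Σ qᵢ = 111.9 ft³/s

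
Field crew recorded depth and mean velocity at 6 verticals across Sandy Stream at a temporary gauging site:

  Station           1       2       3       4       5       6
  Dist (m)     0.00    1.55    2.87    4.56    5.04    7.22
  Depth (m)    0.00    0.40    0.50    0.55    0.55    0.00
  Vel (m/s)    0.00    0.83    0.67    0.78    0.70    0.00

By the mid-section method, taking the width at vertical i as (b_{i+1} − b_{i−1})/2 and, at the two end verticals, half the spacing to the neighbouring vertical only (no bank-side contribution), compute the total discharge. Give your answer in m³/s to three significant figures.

w_2 = (2.87 − 0.00)/2 = 1.435 m; q_2 = 0.83 × 0.40 × 1.435 = 0.4764 m³/s
w_3 = (4.56 − 1.55)/2 = 1.505 m; q_3 = 0.67 × 0.50 × 1.505 = 0.5042 m³/s
w_4 = (5.04 − 2.87)/2 = 1.085 m; q_4 = 0.78 × 0.55 × 1.085 = 0.4655 m³/s
w_5 = (7.22 − 4.56)/2 = 1.33 m; q_5 = 0.70 × 0.55 × 1.33 = 0.5121 m³/s
Stations 1, 6 contribute zero (depth or velocity is 0).
Q = Σ qᵢ = 1.958 m³/s

1.96 m³/s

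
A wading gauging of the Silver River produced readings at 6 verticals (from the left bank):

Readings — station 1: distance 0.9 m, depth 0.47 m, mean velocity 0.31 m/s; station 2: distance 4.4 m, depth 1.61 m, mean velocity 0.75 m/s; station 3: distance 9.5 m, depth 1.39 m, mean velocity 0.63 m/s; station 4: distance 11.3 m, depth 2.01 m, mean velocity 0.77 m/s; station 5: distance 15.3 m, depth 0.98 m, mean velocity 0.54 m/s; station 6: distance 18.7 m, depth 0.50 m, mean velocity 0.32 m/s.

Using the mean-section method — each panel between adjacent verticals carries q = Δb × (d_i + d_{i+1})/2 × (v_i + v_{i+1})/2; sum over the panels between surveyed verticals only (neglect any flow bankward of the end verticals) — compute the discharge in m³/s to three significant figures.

14.3 m³/s

Panel 1-2: Δb = 3.5 m, d̄ = (0.47+1.61)/2 = 1.04, v̄ = (0.31+0.75)/2 = 0.53 → q = 3.5×1.04×0.53 = 1.929 m³/s
Panel 2-3: Δb = 5.1 m, d̄ = (1.61+1.39)/2 = 1.5, v̄ = (0.75+0.63)/2 = 0.69 → q = 5.1×1.5×0.69 = 5.279 m³/s
Panel 3-4: Δb = 1.8 m, d̄ = (1.39+2.01)/2 = 1.7, v̄ = (0.63+0.77)/2 = 0.7 → q = 1.8×1.7×0.7 = 2.142 m³/s
Panel 4-5: Δb = 4 m, d̄ = (2.01+0.98)/2 = 1.495, v̄ = (0.77+0.54)/2 = 0.655 → q = 4×1.495×0.655 = 3.917 m³/s
Panel 5-6: Δb = 3.4 m, d̄ = (0.98+0.50)/2 = 0.74, v̄ = (0.54+0.32)/2 = 0.43 → q = 3.4×0.74×0.43 = 1.082 m³/s
Q = Σ q = 14.35 m³/s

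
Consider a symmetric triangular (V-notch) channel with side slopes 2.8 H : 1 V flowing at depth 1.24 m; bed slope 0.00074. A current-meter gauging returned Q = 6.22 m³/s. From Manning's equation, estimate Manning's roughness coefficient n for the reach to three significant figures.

A = z·y² = 2.8×1.24² = 4.305 m²
P = 2y√(1+z²) = 2×1.24×√(1+2.8²) = 7.374 m
R = A/P = 4.305/7.374 = 0.5839 m
n = (1/Q)·A·R^(2/3)·S^(1/2) = (1/6.22) × 4.305 × 0.6986 × 0.02720 = 0.01315

0.0132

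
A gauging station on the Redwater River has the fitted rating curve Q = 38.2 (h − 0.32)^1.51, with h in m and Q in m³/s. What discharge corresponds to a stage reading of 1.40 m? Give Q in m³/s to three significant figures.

Q = 38.2 × (1.40 − 0.32)^1.51 = 38.2 × 1.08^1.51 = 42.91 m³/s

42.9 m³/s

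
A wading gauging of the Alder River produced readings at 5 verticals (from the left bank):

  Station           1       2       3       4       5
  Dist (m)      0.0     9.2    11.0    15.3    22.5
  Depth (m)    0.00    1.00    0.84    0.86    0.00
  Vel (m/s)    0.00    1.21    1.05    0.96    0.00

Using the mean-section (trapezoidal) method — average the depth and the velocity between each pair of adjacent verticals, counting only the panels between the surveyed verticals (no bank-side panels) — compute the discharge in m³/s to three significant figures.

9.81 m³/s

Panel 1-2: Δb = 9.2 m, d̄ = (0.00+1.00)/2 = 0.5, v̄ = (0.00+1.21)/2 = 0.605 → q = 9.2×0.5×0.605 = 2.783 m³/s
Panel 2-3: Δb = 1.8 m, d̄ = (1.00+0.84)/2 = 0.92, v̄ = (1.21+1.05)/2 = 1.13 → q = 1.8×0.92×1.13 = 1.871 m³/s
Panel 3-4: Δb = 4.3 m, d̄ = (0.84+0.86)/2 = 0.85, v̄ = (1.05+0.96)/2 = 1.005 → q = 4.3×0.85×1.005 = 3.673 m³/s
Panel 4-5: Δb = 7.2 m, d̄ = (0.86+0.00)/2 = 0.43, v̄ = (0.96+0.00)/2 = 0.48 → q = 7.2×0.43×0.48 = 1.486 m³/s
Q = Σ q = 9.814 m³/s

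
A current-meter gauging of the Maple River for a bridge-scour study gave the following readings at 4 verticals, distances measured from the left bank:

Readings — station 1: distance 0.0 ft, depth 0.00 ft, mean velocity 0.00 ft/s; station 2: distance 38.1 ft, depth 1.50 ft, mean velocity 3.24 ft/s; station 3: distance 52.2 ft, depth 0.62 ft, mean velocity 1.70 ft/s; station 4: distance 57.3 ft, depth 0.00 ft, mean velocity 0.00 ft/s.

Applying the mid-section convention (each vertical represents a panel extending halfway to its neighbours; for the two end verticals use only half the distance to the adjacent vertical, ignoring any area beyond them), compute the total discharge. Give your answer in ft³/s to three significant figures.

137 ft³/s

w_2 = (52.2 − 0.0)/2 = 26.1 ft; q_2 = 3.24 × 1.50 × 26.1 = 126.8 ft³/s
w_3 = (57.3 − 38.1)/2 = 9.6 ft; q_3 = 1.70 × 0.62 × 9.6 = 10.12 ft³/s
Stations 1, 4 contribute zero (depth or velocity is 0).
Q = Σ qᵢ = 137.0 ft³/s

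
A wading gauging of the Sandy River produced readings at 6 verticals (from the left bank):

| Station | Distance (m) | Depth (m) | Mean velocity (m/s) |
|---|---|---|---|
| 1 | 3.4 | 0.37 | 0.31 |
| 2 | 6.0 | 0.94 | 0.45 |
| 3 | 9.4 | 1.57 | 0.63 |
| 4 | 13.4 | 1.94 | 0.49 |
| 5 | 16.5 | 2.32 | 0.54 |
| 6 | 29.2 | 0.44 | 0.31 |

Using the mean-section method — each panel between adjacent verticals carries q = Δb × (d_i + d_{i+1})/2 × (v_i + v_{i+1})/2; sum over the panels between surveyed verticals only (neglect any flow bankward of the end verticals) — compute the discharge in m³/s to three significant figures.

17.7 m³/s

Panel 1-2: Δb = 2.6 m, d̄ = (0.37+0.94)/2 = 0.655, v̄ = (0.31+0.45)/2 = 0.38 → q = 2.6×0.655×0.38 = 0.6471 m³/s
Panel 2-3: Δb = 3.4 m, d̄ = (0.94+1.57)/2 = 1.255, v̄ = (0.45+0.63)/2 = 0.54 → q = 3.4×1.255×0.54 = 2.304 m³/s
Panel 3-4: Δb = 4 m, d̄ = (1.57+1.94)/2 = 1.755, v̄ = (0.63+0.49)/2 = 0.56 → q = 4×1.755×0.56 = 3.931 m³/s
Panel 4-5: Δb = 3.1 m, d̄ = (1.94+2.32)/2 = 2.13, v̄ = (0.49+0.54)/2 = 0.515 → q = 3.1×2.13×0.515 = 3.401 m³/s
Panel 5-6: Δb = 12.7 m, d̄ = (2.32+0.44)/2 = 1.38, v̄ = (0.54+0.31)/2 = 0.425 → q = 12.7×1.38×0.425 = 7.449 m³/s
Q = Σ q = 17.73 m³/s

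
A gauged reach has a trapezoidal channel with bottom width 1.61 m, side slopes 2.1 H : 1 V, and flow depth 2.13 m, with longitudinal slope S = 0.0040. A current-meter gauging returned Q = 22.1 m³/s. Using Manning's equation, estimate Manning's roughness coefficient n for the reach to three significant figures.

0.0401

A = (b + z·y)·y = (1.61 + 2.1×2.13)×2.13 = 12.96 m²
P = b + 2y√(1+z²) = 1.61 + 2×2.13×√(1+2.1²) = 11.52 m
R = A/P = 12.96/11.52 = 1.125 m
n = (1/Q)·A·R^(2/3)·S^(1/2) = (1/22.1) × 12.96 × 1.082 × 0.06325 = 0.04011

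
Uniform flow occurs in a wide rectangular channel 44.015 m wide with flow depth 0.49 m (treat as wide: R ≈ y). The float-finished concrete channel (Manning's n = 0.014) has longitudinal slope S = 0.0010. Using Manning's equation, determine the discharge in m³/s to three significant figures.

A = b·y = 44.015 × 0.49 = 21.57 m²
Wide channel: R ≈ y = 0.49 m
Q = (1/n)·A·R^(2/3)·S^(1/2) = (1/0.014) × 21.57 × 0.4900^(2/3) × 0.0010^(1/2) = 30.28 m³/s

30.3 m³/s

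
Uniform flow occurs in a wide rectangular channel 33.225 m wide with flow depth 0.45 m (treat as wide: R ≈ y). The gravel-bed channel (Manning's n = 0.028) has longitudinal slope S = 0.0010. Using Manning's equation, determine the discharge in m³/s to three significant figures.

A = b·y = 33.225 × 0.45 = 14.95 m²
Wide channel: R ≈ y = 0.45 m
Q = (1/n)·A·R^(2/3)·S^(1/2) = (1/0.028) × 14.95 × 0.4500^(2/3) × 0.0010^(1/2) = 9.916 m³/s

9.92 m³/s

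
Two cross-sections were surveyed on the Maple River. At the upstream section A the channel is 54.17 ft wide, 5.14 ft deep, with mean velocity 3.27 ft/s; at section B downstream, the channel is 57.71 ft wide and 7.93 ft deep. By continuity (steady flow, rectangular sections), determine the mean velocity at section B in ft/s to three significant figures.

Q = A₁V₁ = (54.17×5.14) × 3.27 = 910.5 ft³/s
A₂ = 57.71 × 7.93 = 457.6 ft²
V₂ = Q/A₂ = 910.5/457.6 = 1.990 ft/s

1.99 ft/s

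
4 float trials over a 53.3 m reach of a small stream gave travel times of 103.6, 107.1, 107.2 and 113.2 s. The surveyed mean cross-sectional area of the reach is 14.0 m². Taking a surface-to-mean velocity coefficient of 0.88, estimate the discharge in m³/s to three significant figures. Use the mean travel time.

6.09 m³/s

t̄ = (103.6 + 107.1 + 107.2 + 113.2) / 4 = 107.775 s
v_surface = L / t̄ = 53.3 / 107.775 = 0.4945 m/s
v_mean = 0.88 × 0.4945 = 0.4352 m/s
Q = A × v_mean = 14.0 × 0.4352 = 6.093 m³/s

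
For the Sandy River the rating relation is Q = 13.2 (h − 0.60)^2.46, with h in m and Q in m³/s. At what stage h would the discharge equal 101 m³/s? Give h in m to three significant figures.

2.89 m

h − h₀ = (Q/C)^(1/b) = (101/13.2)^(1/2.46) = 2.287 m
h = 0.60 + 2.287 = 2.887 m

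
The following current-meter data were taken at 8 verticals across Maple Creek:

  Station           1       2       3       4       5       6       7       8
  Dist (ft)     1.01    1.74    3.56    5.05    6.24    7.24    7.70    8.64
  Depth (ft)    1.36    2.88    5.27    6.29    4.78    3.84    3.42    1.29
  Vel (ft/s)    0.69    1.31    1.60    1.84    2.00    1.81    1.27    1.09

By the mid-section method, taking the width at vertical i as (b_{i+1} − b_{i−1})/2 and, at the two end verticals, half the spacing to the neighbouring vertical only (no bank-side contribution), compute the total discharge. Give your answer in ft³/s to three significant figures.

53.9 ft³/s

w_1 = (1.74 − 1.01)/2 = 0.365 ft; q_1 = 0.69 × 1.36 × 0.365 = 0.3425 ft³/s
w_2 = (3.56 − 1.01)/2 = 1.275 ft; q_2 = 1.31 × 2.88 × 1.275 = 4.810 ft³/s
w_3 = (5.05 − 1.74)/2 = 1.655 ft; q_3 = 1.60 × 5.27 × 1.655 = 13.95 ft³/s
w_4 = (6.24 − 3.56)/2 = 1.34 ft; q_4 = 1.84 × 6.29 × 1.34 = 15.51 ft³/s
w_5 = (7.24 − 5.05)/2 = 1.095 ft; q_5 = 2.00 × 4.78 × 1.095 = 10.47 ft³/s
w_6 = (7.70 − 6.24)/2 = 0.73 ft; q_6 = 1.81 × 3.84 × 0.73 = 5.074 ft³/s
w_7 = (8.64 − 7.24)/2 = 0.7 ft; q_7 = 1.27 × 3.42 × 0.7 = 3.040 ft³/s
w_8 = (8.64 − 7.70)/2 = 0.47 ft; q_8 = 1.09 × 1.29 × 0.47 = 0.6609 ft³/s
Q = Σ qᵢ = 53.86 ft³/s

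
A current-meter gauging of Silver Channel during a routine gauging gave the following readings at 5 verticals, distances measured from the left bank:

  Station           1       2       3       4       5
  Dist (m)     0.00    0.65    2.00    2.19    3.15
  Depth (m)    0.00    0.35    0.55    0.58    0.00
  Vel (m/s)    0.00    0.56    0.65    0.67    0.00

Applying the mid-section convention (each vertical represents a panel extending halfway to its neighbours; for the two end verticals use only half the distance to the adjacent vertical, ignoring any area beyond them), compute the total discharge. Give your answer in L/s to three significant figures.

695 L/s

w_2 = (2.00 − 0.00)/2 = 1 m; q_2 = 0.56 × 0.35 × 1 = 0.1960 m³/s
w_3 = (2.19 − 0.65)/2 = 0.77 m; q_3 = 0.65 × 0.55 × 0.77 = 0.2753 m³/s
w_4 = (3.15 − 2.00)/2 = 0.575 m; q_4 = 0.67 × 0.58 × 0.575 = 0.2234 m³/s
Stations 1, 5 contribute zero (depth or velocity is 0).
Q = Σ qᵢ = 0.6947 m³/s
= 0.6947 × 1000 = 694.7 L/s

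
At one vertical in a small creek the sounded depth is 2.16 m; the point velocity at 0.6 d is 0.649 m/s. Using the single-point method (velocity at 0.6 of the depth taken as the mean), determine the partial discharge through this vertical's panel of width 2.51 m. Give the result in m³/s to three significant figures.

v̄ = v₀.₆ = 0.649 m/s
q = v̄ × d × w = 0.6490 × 2.16 × 2.51 = 3.519 m³/s

3.52 m³/s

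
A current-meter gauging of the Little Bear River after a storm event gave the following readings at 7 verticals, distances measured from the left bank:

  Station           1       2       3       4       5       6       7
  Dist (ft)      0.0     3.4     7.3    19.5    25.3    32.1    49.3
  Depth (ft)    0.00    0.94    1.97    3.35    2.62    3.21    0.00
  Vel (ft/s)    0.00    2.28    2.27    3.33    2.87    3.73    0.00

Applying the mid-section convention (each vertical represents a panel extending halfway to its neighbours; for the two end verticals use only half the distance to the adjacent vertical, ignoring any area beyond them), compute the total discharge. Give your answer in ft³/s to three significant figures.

w_2 = (7.3 − 0.0)/2 = 3.65 ft; q_2 = 2.28 × 0.94 × 3.65 = 7.823 ft³/s
w_3 = (19.5 − 3.4)/2 = 8.05 ft; q_3 = 2.27 × 1.97 × 8.05 = 36.00 ft³/s
w_4 = (25.3 − 7.3)/2 = 9 ft; q_4 = 3.33 × 3.35 × 9 = 100.4 ft³/s
w_5 = (32.1 − 19.5)/2 = 6.3 ft; q_5 = 2.87 × 2.62 × 6.3 = 47.37 ft³/s
w_6 = (49.3 − 25.3)/2 = 12 ft; q_6 = 3.73 × 3.21 × 12 = 143.7 ft³/s
Stations 1, 7 contribute zero (depth or velocity is 0).
Q = Σ qᵢ = 335.3 ft³/s

335 ft³/s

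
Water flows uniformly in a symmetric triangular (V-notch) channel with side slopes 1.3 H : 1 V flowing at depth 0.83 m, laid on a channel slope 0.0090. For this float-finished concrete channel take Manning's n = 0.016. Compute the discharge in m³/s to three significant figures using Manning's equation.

2.53 m³/s

A = z·y² = 1.3×0.83² = 0.8956 m²
P = 2y√(1+z²) = 2×0.83×√(1+1.3²) = 2.723 m
R = A/P = 0.8956/2.723 = 0.3289 m
Q = (1/n)·A·R^(2/3)·S^(1/2) = (1/0.016) × 0.8956 × 0.3289^(2/3) × 0.0090^(1/2) = 2.530 m³/s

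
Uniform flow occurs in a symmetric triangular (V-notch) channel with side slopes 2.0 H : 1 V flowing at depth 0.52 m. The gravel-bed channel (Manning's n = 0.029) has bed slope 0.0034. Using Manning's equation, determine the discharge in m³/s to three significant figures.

0.411 m³/s

A = z·y² = 2.0×0.52² = 0.5408 m²
P = 2y√(1+z²) = 2×0.52×√(1+2.0²) = 2.326 m
R = A/P = 0.5408/2.326 = 0.2326 m
Q = (1/n)·A·R^(2/3)·S^(1/2) = (1/0.029) × 0.5408 × 0.2326^(2/3) × 0.0034^(1/2) = 0.4112 m³/s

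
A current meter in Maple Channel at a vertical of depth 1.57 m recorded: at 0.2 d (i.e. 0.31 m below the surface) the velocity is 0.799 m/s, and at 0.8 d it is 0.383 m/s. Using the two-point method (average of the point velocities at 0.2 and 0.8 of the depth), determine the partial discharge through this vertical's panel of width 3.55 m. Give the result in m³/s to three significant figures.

v̄ = (0.799 + 0.383) / 2 = 0.5910 m/s
q = v̄ × d × w = 0.5910 × 1.57 × 3.55 = 3.294 m³/s

3.29 m³/s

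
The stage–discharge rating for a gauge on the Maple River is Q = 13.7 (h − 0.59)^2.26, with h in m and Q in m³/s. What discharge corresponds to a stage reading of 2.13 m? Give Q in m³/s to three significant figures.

Q = 13.7 × (2.13 − 0.59)^2.26 = 13.7 × 1.54^2.26 = 36.35 m³/s

36.4 m³/s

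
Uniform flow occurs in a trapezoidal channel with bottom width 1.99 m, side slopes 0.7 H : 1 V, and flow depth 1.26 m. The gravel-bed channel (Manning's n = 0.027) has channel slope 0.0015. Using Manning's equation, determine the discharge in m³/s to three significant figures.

4.15 m³/s

A = (b + z·y)·y = (1.99 + 0.7×1.26)×1.26 = 3.619 m²
P = b + 2y√(1+z²) = 1.99 + 2×1.26×√(1+0.7²) = 5.066 m
R = A/P = 3.619/5.066 = 0.7143 m
Q = (1/n)·A·R^(2/3)·S^(1/2) = (1/0.027) × 3.619 × 0.7143^(2/3) × 0.0015^(1/2) = 4.148 m³/s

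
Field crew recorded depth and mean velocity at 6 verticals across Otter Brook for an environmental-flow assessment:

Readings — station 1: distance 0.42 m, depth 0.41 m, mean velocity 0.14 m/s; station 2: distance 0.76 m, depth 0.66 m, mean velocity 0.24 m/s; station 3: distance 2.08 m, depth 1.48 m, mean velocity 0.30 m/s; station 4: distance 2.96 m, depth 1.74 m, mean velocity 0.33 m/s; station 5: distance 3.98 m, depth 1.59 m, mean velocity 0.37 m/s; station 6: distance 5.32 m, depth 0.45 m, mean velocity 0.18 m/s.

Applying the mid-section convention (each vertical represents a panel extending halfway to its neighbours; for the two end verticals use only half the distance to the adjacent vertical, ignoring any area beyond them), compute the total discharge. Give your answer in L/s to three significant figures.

w_1 = (0.76 − 0.42)/2 = 0.17 m; q_1 = 0.14 × 0.41 × 0.17 = 0.009758 m³/s
w_2 = (2.08 − 0.42)/2 = 0.83 m; q_2 = 0.24 × 0.66 × 0.83 = 0.1315 m³/s
w_3 = (2.96 − 0.76)/2 = 1.1 m; q_3 = 0.30 × 1.48 × 1.1 = 0.4884 m³/s
w_4 = (3.98 − 2.08)/2 = 0.95 m; q_4 = 0.33 × 1.74 × 0.95 = 0.5455 m³/s
w_5 = (5.32 − 2.96)/2 = 1.18 m; q_5 = 0.37 × 1.59 × 1.18 = 0.6942 m³/s
w_6 = (5.32 − 3.98)/2 = 0.67 m; q_6 = 0.18 × 0.45 × 0.67 = 0.05427 m³/s
Q = Σ qᵢ = 1.924 m³/s
= 1.924 × 1000 = 1924 L/s

1920 L/s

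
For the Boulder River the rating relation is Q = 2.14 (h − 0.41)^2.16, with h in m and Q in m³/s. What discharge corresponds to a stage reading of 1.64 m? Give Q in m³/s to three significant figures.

3.35 m³/s

Q = 2.14 × (1.64 − 0.41)^2.16 = 2.14 × 1.23^2.16 = 3.347 m³/s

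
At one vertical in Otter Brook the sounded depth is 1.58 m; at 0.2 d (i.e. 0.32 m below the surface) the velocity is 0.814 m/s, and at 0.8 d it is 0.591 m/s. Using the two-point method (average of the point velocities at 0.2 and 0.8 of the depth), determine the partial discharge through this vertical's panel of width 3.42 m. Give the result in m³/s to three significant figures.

3.80 m³/s

v̄ = (0.814 + 0.591) / 2 = 0.7025 m/s
q = v̄ × d × w = 0.7025 × 1.58 × 3.42 = 3.796 m³/s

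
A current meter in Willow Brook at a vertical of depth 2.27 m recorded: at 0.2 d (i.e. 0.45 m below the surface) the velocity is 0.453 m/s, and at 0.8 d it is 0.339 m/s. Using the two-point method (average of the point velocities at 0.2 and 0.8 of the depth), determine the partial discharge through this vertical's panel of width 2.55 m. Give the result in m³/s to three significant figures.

v̄ = (0.453 + 0.339) / 2 = 0.3960 m/s
q = v̄ × d × w = 0.3960 × 2.27 × 2.55 = 2.292 m³/s

2.29 m³/s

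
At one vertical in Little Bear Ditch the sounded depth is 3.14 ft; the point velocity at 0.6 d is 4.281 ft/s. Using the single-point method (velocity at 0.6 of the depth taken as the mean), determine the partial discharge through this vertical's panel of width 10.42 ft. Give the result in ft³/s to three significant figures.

v̄ = v₀.₆ = 4.281 ft/s
q = v̄ × d × w = 4.281 × 3.14 × 10.42 = 140.1 ft³/s

140 ft³/s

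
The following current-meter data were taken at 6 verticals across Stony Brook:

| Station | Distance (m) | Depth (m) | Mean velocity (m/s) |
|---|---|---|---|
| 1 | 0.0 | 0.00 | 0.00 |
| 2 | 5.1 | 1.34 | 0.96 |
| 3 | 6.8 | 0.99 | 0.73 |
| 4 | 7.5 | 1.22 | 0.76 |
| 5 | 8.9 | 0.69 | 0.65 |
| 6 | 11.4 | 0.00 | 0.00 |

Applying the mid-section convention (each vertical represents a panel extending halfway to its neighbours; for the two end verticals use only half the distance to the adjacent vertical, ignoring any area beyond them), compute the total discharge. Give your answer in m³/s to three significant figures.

7.09 m³/s

w_2 = (6.8 − 0.0)/2 = 3.4 m; q_2 = 0.96 × 1.34 × 3.4 = 4.374 m³/s
w_3 = (7.5 − 5.1)/2 = 1.2 m; q_3 = 0.73 × 0.99 × 1.2 = 0.8672 m³/s
w_4 = (8.9 − 6.8)/2 = 1.05 m; q_4 = 0.76 × 1.22 × 1.05 = 0.9736 m³/s
w_5 = (11.4 − 7.5)/2 = 1.95 m; q_5 = 0.65 × 0.69 × 1.95 = 0.8746 m³/s
Stations 1, 6 contribute zero (depth or velocity is 0).
Q = Σ qᵢ = 7.089 m³/s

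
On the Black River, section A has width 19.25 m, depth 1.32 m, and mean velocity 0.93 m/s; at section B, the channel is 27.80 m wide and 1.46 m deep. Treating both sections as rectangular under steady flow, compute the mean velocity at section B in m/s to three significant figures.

0.582 m/s

Q = A₁V₁ = (19.25×1.32) × 0.93 = 23.63 m³/s
A₂ = 27.80 × 1.46 = 40.59 m²
V₂ = Q/A₂ = 23.63/40.59 = 0.5822 m/s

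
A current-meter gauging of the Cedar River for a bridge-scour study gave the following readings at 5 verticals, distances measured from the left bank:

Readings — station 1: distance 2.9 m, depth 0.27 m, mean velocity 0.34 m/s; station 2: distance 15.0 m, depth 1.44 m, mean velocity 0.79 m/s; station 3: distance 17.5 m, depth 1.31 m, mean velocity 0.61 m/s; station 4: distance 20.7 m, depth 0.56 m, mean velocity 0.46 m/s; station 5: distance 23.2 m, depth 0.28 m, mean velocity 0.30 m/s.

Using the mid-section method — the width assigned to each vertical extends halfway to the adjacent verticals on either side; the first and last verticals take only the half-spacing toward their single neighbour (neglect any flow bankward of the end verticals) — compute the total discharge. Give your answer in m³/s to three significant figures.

w_1 = (15.0 − 2.9)/2 = 6.05 m; q_1 = 0.34 × 0.27 × 6.05 = 0.5554 m³/s
w_2 = (17.5 − 2.9)/2 = 7.3 m; q_2 = 0.79 × 1.44 × 7.3 = 8.304 m³/s
w_3 = (20.7 − 15.0)/2 = 2.85 m; q_3 = 0.61 × 1.31 × 2.85 = 2.277 m³/s
w_4 = (23.2 − 17.5)/2 = 2.85 m; q_4 = 0.46 × 0.56 × 2.85 = 0.7342 m³/s
w_5 = (23.2 − 20.7)/2 = 1.25 m; q_5 = 0.30 × 0.28 × 1.25 = 0.1050 m³/s
Q = Σ qᵢ = 11.98 m³/s

12.0 m³/s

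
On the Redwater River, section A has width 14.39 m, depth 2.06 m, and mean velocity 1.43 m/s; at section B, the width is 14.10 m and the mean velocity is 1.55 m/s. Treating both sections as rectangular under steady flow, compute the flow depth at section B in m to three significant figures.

1.94 m

Q = A₁V₁ = (14.39×2.06) × 1.43 = 42.39 m³/s
d₂ = Q/(b₂ V₂) = 42.39/(14.10×1.55) = 1.940 m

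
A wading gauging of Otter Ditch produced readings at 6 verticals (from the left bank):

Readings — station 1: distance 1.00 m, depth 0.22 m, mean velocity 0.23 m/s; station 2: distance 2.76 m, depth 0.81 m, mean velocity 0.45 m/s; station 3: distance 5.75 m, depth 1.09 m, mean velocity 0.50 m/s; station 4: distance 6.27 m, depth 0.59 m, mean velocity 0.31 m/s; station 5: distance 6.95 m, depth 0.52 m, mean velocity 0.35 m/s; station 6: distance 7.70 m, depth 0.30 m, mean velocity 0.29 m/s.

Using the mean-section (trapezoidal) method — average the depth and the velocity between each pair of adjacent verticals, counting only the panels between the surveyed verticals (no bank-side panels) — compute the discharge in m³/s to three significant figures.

2.06 m³/s

Panel 1-2: Δb = 1.76 m, d̄ = (0.22+0.81)/2 = 0.515, v̄ = (0.23+0.45)/2 = 0.34 → q = 1.76×0.515×0.34 = 0.3082 m³/s
Panel 2-3: Δb = 2.99 m, d̄ = (0.81+1.09)/2 = 0.95, v̄ = (0.45+0.50)/2 = 0.475 → q = 2.99×0.95×0.475 = 1.349 m³/s
Panel 3-4: Δb = 0.52 m, d̄ = (1.09+0.59)/2 = 0.84, v̄ = (0.50+0.31)/2 = 0.405 → q = 0.52×0.84×0.405 = 0.1769 m³/s
Panel 4-5: Δb = 0.68 m, d̄ = (0.59+0.52)/2 = 0.555, v̄ = (0.31+0.35)/2 = 0.33 → q = 0.68×0.555×0.33 = 0.1245 m³/s
Panel 5-6: Δb = 0.75 m, d̄ = (0.52+0.30)/2 = 0.41, v̄ = (0.35+0.29)/2 = 0.32 → q = 0.75×0.41×0.32 = 0.09840 m³/s
Q = Σ q = 2.057 m³/s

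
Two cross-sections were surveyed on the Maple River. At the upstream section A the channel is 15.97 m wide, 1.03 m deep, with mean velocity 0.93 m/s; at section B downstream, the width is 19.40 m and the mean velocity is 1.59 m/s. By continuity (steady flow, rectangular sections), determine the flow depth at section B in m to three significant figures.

0.496 m

Q = A₁V₁ = (15.97×1.03) × 0.93 = 15.30 m³/s
d₂ = Q/(b₂ V₂) = 15.30/(19.40×1.59) = 0.4959 m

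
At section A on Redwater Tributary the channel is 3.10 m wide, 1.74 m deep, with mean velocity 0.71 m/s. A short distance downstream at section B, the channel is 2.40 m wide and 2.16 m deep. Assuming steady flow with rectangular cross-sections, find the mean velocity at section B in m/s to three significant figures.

0.739 m/s

Q = A₁V₁ = (3.10×1.74) × 0.71 = 3.830 m³/s
A₂ = 2.40 × 2.16 = 5.184 m²
V₂ = Q/A₂ = 3.830/5.184 = 0.7388 m/s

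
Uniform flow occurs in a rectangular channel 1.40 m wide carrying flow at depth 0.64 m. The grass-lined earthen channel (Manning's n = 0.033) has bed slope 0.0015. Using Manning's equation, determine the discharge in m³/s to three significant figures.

0.507 m³/s

A = b·y = 1.40 × 0.64 = 0.8960 m²
P = b + 2y = 1.40 + 2×0.64 = 2.680 m
R = A/P = 0.8960/2.680 = 0.3343 m
Q = (1/n)·A·R^(2/3)·S^(1/2) = (1/0.033) × 0.8960 × 0.3343^(2/3) × 0.0015^(1/2) = 0.5065 m³/s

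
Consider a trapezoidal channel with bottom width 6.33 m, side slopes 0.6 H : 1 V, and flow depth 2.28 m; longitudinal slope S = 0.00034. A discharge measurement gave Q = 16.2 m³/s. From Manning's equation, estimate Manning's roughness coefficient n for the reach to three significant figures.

A = (b + z·y)·y = (6.33 + 0.6×2.28)×2.28 = 17.55 m²
P = b + 2y√(1+z²) = 6.33 + 2×2.28×√(1+0.6²) = 11.65 m
R = A/P = 17.55/11.65 = 1.507 m
n = (1/Q)·A·R^(2/3)·S^(1/2) = (1/16.2) × 17.55 × 1.314 × 0.01844 = 0.02626

0.0263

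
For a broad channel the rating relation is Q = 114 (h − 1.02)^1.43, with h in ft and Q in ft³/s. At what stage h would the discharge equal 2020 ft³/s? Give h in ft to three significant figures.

8.49 ft

h − h₀ = (Q/C)^(1/b) = (2020/114)^(1/1.43) = 7.465 ft
h = 1.02 + 7.465 = 8.485 ft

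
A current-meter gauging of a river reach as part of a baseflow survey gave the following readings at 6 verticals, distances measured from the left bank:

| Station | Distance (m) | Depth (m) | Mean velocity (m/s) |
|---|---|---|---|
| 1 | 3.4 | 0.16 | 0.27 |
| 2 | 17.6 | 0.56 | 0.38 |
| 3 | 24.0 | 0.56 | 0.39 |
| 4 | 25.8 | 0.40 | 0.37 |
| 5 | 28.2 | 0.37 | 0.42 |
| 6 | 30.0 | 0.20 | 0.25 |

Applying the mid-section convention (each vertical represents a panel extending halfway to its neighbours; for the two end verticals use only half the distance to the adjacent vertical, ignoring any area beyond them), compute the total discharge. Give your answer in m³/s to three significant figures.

4.08 m³/s

w_1 = (17.6 − 3.4)/2 = 7.1 m; q_1 = 0.27 × 0.16 × 7.1 = 0.3067 m³/s
w_2 = (24.0 − 3.4)/2 = 10.3 m; q_2 = 0.38 × 0.56 × 10.3 = 2.192 m³/s
w_3 = (25.8 − 17.6)/2 = 4.1 m; q_3 = 0.39 × 0.56 × 4.1 = 0.8954 m³/s
w_4 = (28.2 − 24.0)/2 = 2.1 m; q_4 = 0.37 × 0.40 × 2.1 = 0.3108 m³/s
w_5 = (30.0 − 25.8)/2 = 2.1 m; q_5 = 0.42 × 0.37 × 2.1 = 0.3263 m³/s
w_6 = (30.0 − 28.2)/2 = 0.9 m; q_6 = 0.25 × 0.20 × 0.9 = 0.04500 m³/s
Q = Σ qᵢ = 4.076 m³/s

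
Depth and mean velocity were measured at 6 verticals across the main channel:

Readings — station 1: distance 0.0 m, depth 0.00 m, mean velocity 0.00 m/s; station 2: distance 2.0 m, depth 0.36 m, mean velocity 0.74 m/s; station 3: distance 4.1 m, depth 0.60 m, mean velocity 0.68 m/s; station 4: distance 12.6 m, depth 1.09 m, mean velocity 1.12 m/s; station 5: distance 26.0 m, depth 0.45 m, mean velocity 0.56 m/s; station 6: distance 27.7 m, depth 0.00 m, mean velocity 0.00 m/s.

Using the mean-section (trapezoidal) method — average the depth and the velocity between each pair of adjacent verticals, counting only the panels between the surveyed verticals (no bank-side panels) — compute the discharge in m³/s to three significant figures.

Panel 1-2: Δb = 2 m, d̄ = (0.00+0.36)/2 = 0.18, v̄ = (0.00+0.74)/2 = 0.37 → q = 2×0.18×0.37 = 0.1332 m³/s
Panel 2-3: Δb = 2.1 m, d̄ = (0.36+0.60)/2 = 0.48, v̄ = (0.74+0.68)/2 = 0.71 → q = 2.1×0.48×0.71 = 0.7157 m³/s
Panel 3-4: Δb = 8.5 m, d̄ = (0.60+1.09)/2 = 0.845, v̄ = (0.68+1.12)/2 = 0.9 → q = 8.5×0.845×0.9 = 6.464 m³/s
Panel 4-5: Δb = 13.4 m, d̄ = (1.09+0.45)/2 = 0.77, v̄ = (1.12+0.56)/2 = 0.84 → q = 13.4×0.77×0.84 = 8.667 m³/s
Panel 5-6: Δb = 1.7 m, d̄ = (0.45+0.00)/2 = 0.225, v̄ = (0.56+0.00)/2 = 0.28 → q = 1.7×0.225×0.28 = 0.1071 m³/s
Q = Σ q = 16.09 m³/s

16.1 m³/s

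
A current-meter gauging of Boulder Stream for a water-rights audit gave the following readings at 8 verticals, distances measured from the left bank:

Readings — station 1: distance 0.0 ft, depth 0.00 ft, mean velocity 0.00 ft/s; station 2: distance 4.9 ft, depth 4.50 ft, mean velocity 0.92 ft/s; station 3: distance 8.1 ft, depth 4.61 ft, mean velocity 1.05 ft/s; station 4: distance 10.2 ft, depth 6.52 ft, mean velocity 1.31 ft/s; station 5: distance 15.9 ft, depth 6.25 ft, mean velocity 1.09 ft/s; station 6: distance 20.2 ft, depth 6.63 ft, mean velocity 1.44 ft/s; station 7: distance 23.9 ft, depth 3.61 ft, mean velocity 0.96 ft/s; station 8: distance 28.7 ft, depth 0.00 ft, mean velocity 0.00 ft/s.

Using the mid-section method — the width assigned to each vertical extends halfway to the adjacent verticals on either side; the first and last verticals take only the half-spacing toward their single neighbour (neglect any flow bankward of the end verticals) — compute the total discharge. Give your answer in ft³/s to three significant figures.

w_2 = (8.1 − 0.0)/2 = 4.05 ft; q_2 = 0.92 × 4.50 × 4.05 = 16.77 ft³/s
w_3 = (10.2 − 4.9)/2 = 2.65 ft; q_3 = 1.05 × 4.61 × 2.65 = 12.83 ft³/s
w_4 = (15.9 − 8.1)/2 = 3.9 ft; q_4 = 1.31 × 6.52 × 3.9 = 33.31 ft³/s
w_5 = (20.2 − 10.2)/2 = 5 ft; q_5 = 1.09 × 6.25 × 5 = 34.06 ft³/s
w_6 = (23.9 − 15.9)/2 = 4 ft; q_6 = 1.44 × 6.63 × 4 = 38.19 ft³/s
w_7 = (28.7 − 20.2)/2 = 4.25 ft; q_7 = 0.96 × 3.61 × 4.25 = 14.73 ft³/s
Stations 1, 8 contribute zero (depth or velocity is 0).
Q = Σ qᵢ = 149.9 ft³/s

150 ft³/s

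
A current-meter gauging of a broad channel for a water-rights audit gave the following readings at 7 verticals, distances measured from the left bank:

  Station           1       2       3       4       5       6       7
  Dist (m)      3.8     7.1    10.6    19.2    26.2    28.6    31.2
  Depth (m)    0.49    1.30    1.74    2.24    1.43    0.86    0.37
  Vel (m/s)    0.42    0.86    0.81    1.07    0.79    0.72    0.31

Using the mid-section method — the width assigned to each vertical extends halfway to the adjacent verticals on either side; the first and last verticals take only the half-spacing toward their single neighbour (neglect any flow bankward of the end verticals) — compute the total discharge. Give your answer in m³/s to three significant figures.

w_1 = (7.1 − 3.8)/2 = 1.65 m; q_1 = 0.42 × 0.49 × 1.65 = 0.3396 m³/s
w_2 = (10.6 − 3.8)/2 = 3.4 m; q_2 = 0.86 × 1.30 × 3.4 = 3.801 m³/s
w_3 = (19.2 − 7.1)/2 = 6.05 m; q_3 = 0.81 × 1.74 × 6.05 = 8.527 m³/s
w_4 = (26.2 − 10.6)/2 = 7.8 m; q_4 = 1.07 × 2.24 × 7.8 = 18.70 m³/s
w_5 = (28.6 − 19.2)/2 = 4.7 m; q_5 = 0.79 × 1.43 × 4.7 = 5.310 m³/s
w_6 = (31.2 − 26.2)/2 = 2.5 m; q_6 = 0.72 × 0.86 × 2.5 = 1.548 m³/s
w_7 = (31.2 − 28.6)/2 = 1.3 m; q_7 = 0.31 × 0.37 × 1.3 = 0.1491 m³/s
Q = Σ qᵢ = 38.37 m³/s

38.4 m³/s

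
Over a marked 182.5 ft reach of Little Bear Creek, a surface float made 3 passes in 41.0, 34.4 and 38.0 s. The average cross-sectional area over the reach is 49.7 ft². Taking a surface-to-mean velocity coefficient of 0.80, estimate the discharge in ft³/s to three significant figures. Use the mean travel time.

t̄ = (41.0 + 34.4 + 38.0) / 3 = 37.8 s
v_surface = L / t̄ = 182.5 / 37.8 = 4.828 ft/s
v_mean = 0.80 × 4.828 = 3.862 ft/s
Q = A × v_mean = 49.7 × 3.862 = 192.0 ft³/s

192 ft³/s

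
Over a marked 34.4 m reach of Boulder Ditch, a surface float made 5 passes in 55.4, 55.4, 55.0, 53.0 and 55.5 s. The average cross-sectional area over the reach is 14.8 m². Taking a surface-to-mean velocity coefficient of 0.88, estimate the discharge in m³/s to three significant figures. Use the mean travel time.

8.17 m³/s

t̄ = (55.4 + 55.4 + 55.0 + 53.0 + 55.5) / 5 = 54.86 s
v_surface = L / t̄ = 34.4 / 54.86 = 0.6271 m/s
v_mean = 0.88 × 0.6271 = 0.5518 m/s
Q = A × v_mean = 14.8 × 0.5518 = 8.167 m³/s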